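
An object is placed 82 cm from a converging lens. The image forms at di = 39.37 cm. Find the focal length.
1/f = 1/do + 1/di → f = 26.6 cm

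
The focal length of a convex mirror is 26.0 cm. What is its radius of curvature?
R = 2|f| = 52 cm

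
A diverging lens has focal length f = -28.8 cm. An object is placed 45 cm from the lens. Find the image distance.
1/di = 1/f − 1/do → di = -17.56 cm (virtual image)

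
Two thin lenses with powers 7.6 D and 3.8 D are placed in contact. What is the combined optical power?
P_total = P₁ + P₂ = 11.4 D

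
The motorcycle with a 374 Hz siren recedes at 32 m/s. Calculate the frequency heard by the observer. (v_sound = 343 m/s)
f_obs = f·v/(v + v_s) = 342.1 Hz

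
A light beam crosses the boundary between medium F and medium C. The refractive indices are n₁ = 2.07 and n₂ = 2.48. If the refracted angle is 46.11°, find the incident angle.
sin θ₁ = (n₂/n₁)·sin θ₂ → θ₁ = 59.7°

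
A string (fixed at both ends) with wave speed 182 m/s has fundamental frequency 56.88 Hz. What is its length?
L = v/(2f₁) = 1.6 m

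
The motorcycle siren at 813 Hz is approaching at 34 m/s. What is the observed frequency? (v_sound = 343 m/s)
f_obs = f·v/(v − v_s) = 902.5 Hz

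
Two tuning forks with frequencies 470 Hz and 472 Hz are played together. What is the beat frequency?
2 Hz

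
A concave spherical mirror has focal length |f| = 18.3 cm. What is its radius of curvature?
R = 2|f| = 36.6 cm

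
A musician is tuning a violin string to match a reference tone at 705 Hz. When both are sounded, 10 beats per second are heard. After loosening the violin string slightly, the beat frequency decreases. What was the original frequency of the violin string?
715 Hz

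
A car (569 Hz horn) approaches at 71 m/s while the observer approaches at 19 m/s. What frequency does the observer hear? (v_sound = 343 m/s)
f_obs = f·(v + v_o)/(v − v_s) = 757.3 Hz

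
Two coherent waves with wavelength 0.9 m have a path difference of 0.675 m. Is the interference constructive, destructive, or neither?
neither (partial) — path difference = 0.75λ, neither a whole number of wavelengths nor an odd multiple of λ/2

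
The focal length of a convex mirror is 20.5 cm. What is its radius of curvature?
R = 2|f| = 41 cm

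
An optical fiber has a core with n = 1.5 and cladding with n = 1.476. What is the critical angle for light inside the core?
θc = arcsin(n_cladding/n_core) = 79.74°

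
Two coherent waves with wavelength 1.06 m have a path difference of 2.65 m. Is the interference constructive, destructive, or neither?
destructive — path difference = 2.5λ, an odd multiple of λ/2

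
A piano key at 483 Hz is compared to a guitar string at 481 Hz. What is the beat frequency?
2 Hz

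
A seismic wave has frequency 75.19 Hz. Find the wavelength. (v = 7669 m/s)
λ = v/f = 102 m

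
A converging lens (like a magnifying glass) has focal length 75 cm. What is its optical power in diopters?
P = 1/f = 1.333 D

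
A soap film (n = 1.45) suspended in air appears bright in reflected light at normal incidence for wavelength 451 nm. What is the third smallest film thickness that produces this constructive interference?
2nt = (m − ½)λ with m = 3 → t = (m − ½)λ/(2n) = 388.8 nm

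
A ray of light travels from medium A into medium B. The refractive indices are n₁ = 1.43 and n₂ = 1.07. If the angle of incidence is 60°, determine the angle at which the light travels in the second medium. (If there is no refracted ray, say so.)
sin θ₂ = (n₁/n₂)·sin θ₁ = 1.157 > 1, so there is no refracted ray — the light undergoes total internal reflection.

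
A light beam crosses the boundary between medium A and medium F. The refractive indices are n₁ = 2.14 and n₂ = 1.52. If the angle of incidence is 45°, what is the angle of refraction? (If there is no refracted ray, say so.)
sin θ₂ = (n₁/n₂)·sin θ₁ = 0.9955 → θ₂ = 84.58°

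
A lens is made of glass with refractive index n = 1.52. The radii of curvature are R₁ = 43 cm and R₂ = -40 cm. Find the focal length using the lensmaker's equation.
1/f = (n − 1)(1/R₁ − 1/R₂) → f = 39.85 cm (converging lens)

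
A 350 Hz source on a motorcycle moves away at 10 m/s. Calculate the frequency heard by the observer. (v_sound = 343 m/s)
f_obs = f·v/(v + v_s) = 340.1 Hz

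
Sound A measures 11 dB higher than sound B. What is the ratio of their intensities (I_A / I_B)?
I_A/I_B = 10^(Δβ/10) = 12.59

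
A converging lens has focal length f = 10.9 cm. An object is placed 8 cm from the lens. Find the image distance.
1/di = 1/f − 1/do → di = -30.07 cm (virtual image)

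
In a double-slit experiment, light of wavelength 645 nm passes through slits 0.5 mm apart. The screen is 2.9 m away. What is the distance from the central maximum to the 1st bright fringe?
y = mλL/d = 3.741 mm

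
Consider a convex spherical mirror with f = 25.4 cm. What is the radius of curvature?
R = 2|f| = 50.8 cm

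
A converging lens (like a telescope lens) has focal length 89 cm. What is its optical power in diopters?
P = 1/f = 1.124 D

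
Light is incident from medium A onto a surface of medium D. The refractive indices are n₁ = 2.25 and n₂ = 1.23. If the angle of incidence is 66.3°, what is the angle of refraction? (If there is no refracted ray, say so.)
sin θ₂ = (n₁/n₂)·sin θ₁ = 1.675 > 1, so there is no refracted ray — the light undergoes total internal reflection.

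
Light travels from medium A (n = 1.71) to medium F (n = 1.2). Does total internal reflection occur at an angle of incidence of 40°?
θc = arcsin(n₂/n₁) = 44.57°; 40° < θc, so no — the ray refracts.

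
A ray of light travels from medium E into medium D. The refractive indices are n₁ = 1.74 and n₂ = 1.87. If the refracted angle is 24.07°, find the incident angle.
sin θ₁ = (n₂/n₁)·sin θ₂ → θ₁ = 26°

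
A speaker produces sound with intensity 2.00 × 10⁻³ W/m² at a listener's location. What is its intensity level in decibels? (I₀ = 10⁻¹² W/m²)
β = 10·log₁₀(I/I₀) = 93.01 dB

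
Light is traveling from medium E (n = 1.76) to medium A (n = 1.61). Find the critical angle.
θc = arcsin(n₂/n₁) = 66.17°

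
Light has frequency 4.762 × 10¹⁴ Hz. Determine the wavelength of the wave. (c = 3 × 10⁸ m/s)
λ = c/f = 630 nm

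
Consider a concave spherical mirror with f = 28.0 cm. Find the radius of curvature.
R = 2|f| = 56 cm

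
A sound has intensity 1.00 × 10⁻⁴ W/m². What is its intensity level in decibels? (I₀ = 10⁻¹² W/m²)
β = 10·log₁₀(I/I₀) = 80 dB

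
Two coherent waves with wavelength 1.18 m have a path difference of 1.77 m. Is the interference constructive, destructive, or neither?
destructive — path difference = 1.5λ, an odd multiple of λ/2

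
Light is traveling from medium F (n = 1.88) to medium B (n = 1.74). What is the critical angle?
θc = arcsin(n₂/n₁) = 67.75°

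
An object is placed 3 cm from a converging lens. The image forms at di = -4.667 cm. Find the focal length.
1/f = 1/do + 1/di → f = 8.399 cm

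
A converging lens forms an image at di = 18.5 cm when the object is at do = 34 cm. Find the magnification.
M = −di/do = -0.5441 (inverted image)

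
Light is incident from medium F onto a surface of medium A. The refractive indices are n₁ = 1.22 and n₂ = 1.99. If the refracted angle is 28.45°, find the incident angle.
sin θ₁ = (n₂/n₁)·sin θ₂ → θ₁ = 50.99°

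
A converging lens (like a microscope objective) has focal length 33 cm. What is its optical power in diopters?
P = 1/f = 3.03 D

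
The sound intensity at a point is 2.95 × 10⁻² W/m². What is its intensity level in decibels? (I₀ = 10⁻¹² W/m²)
β = 10·log₁₀(I/I₀) = 104.7 dB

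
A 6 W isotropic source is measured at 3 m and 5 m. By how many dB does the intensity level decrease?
Δβ = 20·log₁₀(r₂/r₁) = 4.437 dB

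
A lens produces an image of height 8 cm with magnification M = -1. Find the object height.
ho = |hi|/|M| = 8 cm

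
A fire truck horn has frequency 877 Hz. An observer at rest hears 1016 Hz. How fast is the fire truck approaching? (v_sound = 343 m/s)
v_s = v·(1 − f/f_obs) = 46.93 m/s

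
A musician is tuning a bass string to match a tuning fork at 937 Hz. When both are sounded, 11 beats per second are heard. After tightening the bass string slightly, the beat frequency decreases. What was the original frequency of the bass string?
926 Hz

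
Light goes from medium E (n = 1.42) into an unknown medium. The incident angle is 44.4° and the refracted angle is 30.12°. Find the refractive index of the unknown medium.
n₂ = n₁·sin θ₁ / sin θ₂ = 1.98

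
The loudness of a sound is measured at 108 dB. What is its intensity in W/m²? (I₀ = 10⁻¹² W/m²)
I = I₀·10^(β/10) = 6.31 × 10⁻² W/m²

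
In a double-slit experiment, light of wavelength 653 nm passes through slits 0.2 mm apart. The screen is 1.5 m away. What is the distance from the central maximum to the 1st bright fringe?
y = mλL/d = 4.897 mm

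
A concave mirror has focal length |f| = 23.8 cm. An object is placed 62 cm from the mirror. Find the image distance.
f = +23.8 cm (concave); 1/di = 1/f − 1/do → di = 38.63 cm (real image, in front of mirror)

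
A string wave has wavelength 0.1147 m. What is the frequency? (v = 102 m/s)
f = v/λ = 889.3 Hz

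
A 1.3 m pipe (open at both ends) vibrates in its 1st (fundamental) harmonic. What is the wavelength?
λₙ = 2L/n = 2.6 m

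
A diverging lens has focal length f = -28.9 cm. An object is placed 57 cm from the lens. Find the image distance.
1/di = 1/f − 1/do → di = -19.18 cm (virtual image)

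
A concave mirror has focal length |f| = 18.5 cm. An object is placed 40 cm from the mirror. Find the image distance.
f = +18.5 cm (concave); 1/di = 1/f − 1/do → di = 34.42 cm (real image, in front of mirror)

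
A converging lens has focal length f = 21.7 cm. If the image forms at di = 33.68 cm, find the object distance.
1/do = 1/f − 1/di → do = 61.01 cm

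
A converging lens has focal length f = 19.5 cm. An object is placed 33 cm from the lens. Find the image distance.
1/di = 1/f − 1/do → di = 47.67 cm (real image)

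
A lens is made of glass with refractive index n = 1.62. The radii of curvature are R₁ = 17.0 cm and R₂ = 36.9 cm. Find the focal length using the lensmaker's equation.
1/f = (n − 1)(1/R₁ − 1/R₂) → f = 50.84 cm (converging lens)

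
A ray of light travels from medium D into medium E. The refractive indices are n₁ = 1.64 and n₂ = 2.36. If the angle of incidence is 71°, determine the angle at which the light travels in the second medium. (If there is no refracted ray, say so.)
sin θ₂ = (n₁/n₂)·sin θ₁ = 0.6571 → θ₂ = 41.08°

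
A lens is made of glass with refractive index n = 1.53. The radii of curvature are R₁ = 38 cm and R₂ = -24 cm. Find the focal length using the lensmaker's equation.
1/f = (n − 1)(1/R₁ − 1/R₂) → f = 27.75 cm (converging lens)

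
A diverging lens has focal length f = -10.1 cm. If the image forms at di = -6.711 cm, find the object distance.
1/do = 1/f − 1/di → do = 20 cm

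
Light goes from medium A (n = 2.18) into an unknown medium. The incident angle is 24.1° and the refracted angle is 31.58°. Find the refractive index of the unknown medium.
n₂ = n₁·sin θ₁ / sin θ₂ = 1.7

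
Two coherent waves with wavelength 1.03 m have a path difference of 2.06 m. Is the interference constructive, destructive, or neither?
constructive — path difference = 2λ, a whole number of wavelengths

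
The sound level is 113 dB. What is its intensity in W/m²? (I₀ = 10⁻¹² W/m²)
I = I₀·10^(β/10) = 2.00 × 10⁻¹ W/m²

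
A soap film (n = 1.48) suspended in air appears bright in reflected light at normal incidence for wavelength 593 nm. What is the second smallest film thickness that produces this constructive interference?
2nt = (m − ½)λ with m = 2 → t = (m − ½)λ/(2n) = 300.5 nm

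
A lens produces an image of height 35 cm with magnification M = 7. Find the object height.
ho = |hi|/|M| = 5 cm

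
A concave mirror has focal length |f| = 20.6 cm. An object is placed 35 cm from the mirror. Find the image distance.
f = +20.6 cm (concave); 1/di = 1/f − 1/do → di = 50.07 cm (real image, in front of mirror)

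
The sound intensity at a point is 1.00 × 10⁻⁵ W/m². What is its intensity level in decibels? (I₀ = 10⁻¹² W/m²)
β = 10·log₁₀(I/I₀) = 70 dB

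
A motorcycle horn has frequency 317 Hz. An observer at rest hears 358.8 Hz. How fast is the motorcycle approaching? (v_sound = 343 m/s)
v_s = v·(1 − f/f_obs) = 39.96 m/s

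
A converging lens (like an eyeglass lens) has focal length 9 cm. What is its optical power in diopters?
P = 1/f = 11.11 D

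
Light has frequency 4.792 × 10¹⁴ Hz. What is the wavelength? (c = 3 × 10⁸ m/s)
λ = c/f = 626 nm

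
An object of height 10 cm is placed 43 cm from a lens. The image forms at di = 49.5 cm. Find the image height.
hi = (-di/do) × ho = -11.51 cm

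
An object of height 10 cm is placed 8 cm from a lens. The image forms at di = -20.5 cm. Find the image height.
hi = (-di/do) × ho = 25.62 cm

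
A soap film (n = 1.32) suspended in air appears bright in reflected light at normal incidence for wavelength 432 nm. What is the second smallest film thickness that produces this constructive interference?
2nt = (m − ½)λ with m = 2 → t = (m − ½)λ/(2n) = 245.5 nm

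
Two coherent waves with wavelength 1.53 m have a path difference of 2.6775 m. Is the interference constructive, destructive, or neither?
neither (partial) — path difference = 1.75λ, neither a whole number of wavelengths nor an odd multiple of λ/2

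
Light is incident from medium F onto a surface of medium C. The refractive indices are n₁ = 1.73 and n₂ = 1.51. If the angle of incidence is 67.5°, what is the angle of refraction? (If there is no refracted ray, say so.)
sin θ₂ = (n₁/n₂)·sin θ₁ = 1.058 > 1, so there is no refracted ray — the light undergoes total internal reflection.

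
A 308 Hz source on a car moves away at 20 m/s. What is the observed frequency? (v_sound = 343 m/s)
f_obs = f·v/(v + v_s) = 291 Hz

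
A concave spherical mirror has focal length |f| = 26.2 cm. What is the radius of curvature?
R = 2|f| = 52.4 cm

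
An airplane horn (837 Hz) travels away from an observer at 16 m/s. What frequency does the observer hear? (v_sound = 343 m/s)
f_obs = f·v/(v + v_s) = 799.7 Hz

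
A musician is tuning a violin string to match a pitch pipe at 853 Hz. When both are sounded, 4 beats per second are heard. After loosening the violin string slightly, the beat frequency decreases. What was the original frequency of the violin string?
857 Hz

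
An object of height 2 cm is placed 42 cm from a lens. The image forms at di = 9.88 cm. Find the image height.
hi = (-di/do) × ho = -0.4705 cm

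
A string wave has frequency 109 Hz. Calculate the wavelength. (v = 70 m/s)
λ = v/f = 0.6422 m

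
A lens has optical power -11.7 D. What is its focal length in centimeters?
f = 1/P = -8.547 cm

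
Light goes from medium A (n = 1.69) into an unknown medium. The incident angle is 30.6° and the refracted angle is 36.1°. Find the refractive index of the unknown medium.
n₂ = n₁·sin θ₁ / sin θ₂ = 1.46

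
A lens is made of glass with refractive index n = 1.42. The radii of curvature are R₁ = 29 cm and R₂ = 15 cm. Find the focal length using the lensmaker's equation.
1/f = (n − 1)(1/R₁ − 1/R₂) → f = -73.98 cm (diverging lens)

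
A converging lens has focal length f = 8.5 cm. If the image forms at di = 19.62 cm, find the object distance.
1/do = 1/f − 1/di → do = 15 cm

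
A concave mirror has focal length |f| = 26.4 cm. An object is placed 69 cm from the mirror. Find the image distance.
f = +26.4 cm (concave); 1/di = 1/f − 1/do → di = 42.76 cm (real image, in front of mirror)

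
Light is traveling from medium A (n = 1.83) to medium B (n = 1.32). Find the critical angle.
θc = arcsin(n₂/n₁) = 46.16°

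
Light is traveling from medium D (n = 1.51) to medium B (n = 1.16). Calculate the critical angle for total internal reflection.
θc = arcsin(n₂/n₁) = 50.19°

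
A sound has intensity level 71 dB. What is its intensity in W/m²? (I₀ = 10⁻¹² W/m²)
I = I₀·10^(β/10) = 1.26 × 10⁻⁵ W/m²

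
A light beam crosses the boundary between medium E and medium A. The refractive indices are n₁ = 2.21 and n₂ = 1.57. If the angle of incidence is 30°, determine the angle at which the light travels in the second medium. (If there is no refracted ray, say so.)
sin θ₂ = (n₁/n₂)·sin θ₁ = 0.7038 → θ₂ = 44.73°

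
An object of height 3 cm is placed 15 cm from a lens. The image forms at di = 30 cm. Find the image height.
hi = (-di/do) × ho = -6 cm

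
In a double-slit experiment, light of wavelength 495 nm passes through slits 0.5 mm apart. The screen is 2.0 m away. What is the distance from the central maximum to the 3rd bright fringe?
y = mλL/d = 5.94 mm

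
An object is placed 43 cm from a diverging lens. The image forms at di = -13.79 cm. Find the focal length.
1/f = 1/do + 1/di → f = -20.3 cm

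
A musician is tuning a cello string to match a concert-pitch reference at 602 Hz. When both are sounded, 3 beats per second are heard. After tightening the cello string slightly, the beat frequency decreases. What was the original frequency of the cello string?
599 Hz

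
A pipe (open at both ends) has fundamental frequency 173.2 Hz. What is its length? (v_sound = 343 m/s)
L = v/(2f₁) = 0.9902 m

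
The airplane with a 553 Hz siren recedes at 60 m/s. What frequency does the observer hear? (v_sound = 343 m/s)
f_obs = f·v/(v + v_s) = 470.7 Hz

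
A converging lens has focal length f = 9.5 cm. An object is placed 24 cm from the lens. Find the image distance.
1/di = 1/f − 1/do → di = 15.72 cm (real image)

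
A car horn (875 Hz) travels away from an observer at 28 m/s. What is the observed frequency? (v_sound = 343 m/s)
f_obs = f·v/(v + v_s) = 809 Hz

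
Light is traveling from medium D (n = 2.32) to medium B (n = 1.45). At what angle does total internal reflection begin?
θc = arcsin(n₂/n₁) = 38.68°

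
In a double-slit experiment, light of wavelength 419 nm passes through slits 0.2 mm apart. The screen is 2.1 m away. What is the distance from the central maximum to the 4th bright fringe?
y = mλL/d = 17.6 mm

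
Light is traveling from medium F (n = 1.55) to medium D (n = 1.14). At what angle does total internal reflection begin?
θc = arcsin(n₂/n₁) = 47.35°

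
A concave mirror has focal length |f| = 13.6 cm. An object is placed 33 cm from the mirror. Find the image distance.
f = +13.6 cm (concave); 1/di = 1/f − 1/do → di = 23.13 cm (real image, in front of mirror)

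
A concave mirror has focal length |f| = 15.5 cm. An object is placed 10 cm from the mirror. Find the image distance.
f = +15.5 cm (concave); 1/di = 1/f − 1/do → di = -28.18 cm (virtual image, behind mirror)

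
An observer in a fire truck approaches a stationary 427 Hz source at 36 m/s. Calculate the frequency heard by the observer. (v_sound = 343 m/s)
f_obs = f·(v + v_o)/v = 471.8 Hz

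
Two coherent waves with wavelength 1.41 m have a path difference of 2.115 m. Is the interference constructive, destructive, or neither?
destructive — path difference = 1.5λ, an odd multiple of λ/2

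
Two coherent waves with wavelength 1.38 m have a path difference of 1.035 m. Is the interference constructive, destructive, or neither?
neither (partial) — path difference = 0.75λ, neither a whole number of wavelengths nor an odd multiple of λ/2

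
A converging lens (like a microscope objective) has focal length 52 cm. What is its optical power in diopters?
P = 1/f = 1.923 D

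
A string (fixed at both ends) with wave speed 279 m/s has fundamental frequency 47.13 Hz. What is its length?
L = v/(2f₁) = 2.96 m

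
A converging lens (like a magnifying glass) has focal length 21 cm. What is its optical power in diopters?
P = 1/f = 4.762 D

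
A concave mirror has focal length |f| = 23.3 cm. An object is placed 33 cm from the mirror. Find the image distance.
f = +23.3 cm (concave); 1/di = 1/f − 1/do → di = 79.27 cm (real image, in front of mirror)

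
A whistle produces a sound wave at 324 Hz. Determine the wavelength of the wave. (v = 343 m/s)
λ = v/f = 1.059 m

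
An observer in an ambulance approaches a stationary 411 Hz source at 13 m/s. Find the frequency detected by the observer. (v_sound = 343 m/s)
f_obs = f·(v + v_o)/v = 426.6 Hz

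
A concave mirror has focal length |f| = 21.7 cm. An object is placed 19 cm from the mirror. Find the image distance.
f = +21.7 cm (concave); 1/di = 1/f − 1/do → di = -152.7 cm (virtual image, behind mirror)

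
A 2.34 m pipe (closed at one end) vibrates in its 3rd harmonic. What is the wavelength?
λₙ = 4L/n = 3.12 m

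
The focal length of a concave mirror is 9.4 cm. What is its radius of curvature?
R = 2|f| = 18.8 cm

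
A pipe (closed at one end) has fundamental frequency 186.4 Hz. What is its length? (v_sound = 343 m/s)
L = v/(4f₁) = 0.46 m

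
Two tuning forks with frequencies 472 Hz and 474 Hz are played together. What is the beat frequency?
2 Hz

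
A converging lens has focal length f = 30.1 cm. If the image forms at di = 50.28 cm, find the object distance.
1/do = 1/f − 1/di → do = 75 cm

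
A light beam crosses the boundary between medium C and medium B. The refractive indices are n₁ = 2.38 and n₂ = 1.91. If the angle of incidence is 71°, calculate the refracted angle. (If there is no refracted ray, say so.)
sin θ₂ = (n₁/n₂)·sin θ₁ = 1.178 > 1, so there is no refracted ray — the light undergoes total internal reflection.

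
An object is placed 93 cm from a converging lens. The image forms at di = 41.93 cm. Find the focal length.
1/f = 1/do + 1/di → f = 28.9 cm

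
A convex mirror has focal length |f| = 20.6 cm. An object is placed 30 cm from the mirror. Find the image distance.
f = −20.6 cm (convex); 1/di = 1/f − 1/do → di = -12.21 cm (virtual image, behind mirror)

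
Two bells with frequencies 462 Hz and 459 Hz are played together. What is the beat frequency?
3 Hz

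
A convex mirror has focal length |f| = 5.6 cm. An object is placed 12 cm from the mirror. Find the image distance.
f = −5.6 cm (convex); 1/di = 1/f − 1/do → di = -3.818 cm (virtual image, behind mirror)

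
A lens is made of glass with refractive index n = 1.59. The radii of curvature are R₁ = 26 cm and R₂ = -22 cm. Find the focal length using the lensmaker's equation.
1/f = (n − 1)(1/R₁ − 1/R₂) → f = 20.2 cm (converging lens)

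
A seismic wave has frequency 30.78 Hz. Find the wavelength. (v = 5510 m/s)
λ = v/f = 179 m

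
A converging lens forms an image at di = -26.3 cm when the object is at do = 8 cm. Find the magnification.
M = −di/do = 3.288 (upright image)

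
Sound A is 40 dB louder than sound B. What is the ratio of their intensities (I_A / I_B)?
I_A/I_B = 10^(Δβ/10) = 10000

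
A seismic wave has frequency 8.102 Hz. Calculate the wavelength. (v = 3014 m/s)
λ = v/f = 372 m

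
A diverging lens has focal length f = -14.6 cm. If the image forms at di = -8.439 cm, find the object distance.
1/do = 1/f − 1/di → do = 20 cm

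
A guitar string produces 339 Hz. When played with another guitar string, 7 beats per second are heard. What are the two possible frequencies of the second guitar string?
f₂ = 339 ± 7 Hz → 346 Hz or 332 Hz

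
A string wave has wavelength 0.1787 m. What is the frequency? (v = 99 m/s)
f = v/λ = 554 Hz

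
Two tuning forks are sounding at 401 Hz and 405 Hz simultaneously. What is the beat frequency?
4 Hz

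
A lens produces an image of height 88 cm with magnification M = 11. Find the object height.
ho = |hi|/|M| = 8 cm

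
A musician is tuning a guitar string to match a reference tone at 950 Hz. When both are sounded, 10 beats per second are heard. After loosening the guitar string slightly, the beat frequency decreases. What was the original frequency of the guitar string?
960 Hz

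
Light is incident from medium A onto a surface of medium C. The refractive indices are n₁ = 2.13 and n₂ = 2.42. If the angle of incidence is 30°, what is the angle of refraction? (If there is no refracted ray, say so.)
sin θ₂ = (n₁/n₂)·sin θ₁ = 0.4401 → θ₂ = 26.11°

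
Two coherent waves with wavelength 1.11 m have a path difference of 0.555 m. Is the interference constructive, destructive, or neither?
destructive — path difference = 0.5λ, an odd multiple of λ/2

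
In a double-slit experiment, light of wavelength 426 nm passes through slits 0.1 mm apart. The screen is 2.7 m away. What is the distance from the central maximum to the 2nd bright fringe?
y = mλL/d = 23 mm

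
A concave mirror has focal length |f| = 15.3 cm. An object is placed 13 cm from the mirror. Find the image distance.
f = +15.3 cm (concave); 1/di = 1/f − 1/do → di = -86.48 cm (virtual image, behind mirror)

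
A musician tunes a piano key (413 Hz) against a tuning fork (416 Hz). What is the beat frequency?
3 Hz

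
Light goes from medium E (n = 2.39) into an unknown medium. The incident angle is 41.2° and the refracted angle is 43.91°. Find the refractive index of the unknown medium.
n₂ = n₁·sin θ₁ / sin θ₂ = 2.27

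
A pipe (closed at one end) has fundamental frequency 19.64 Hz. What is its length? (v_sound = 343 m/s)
L = v/(4f₁) = 4.366 m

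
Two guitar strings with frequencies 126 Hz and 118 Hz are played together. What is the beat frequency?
8 Hz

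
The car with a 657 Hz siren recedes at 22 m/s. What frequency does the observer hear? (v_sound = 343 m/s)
f_obs = f·v/(v + v_s) = 617.4 Hz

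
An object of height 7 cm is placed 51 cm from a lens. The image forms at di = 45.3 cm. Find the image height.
hi = (-di/do) × ho = -6.218 cm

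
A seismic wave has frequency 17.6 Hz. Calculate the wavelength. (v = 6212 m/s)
λ = v/f = 353 m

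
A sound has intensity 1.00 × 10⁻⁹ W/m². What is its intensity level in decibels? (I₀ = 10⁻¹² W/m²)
β = 10·log₁₀(I/I₀) = 30 dB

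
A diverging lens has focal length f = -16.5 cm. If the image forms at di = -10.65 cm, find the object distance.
1/do = 1/f − 1/di → do = 30.04 cm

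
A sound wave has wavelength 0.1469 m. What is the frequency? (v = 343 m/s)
f = v/λ = 2335 Hz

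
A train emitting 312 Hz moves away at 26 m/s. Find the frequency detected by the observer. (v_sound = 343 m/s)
f_obs = f·v/(v + v_s) = 290 Hz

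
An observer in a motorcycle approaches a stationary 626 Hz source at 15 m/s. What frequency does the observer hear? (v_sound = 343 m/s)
f_obs = f·(v + v_o)/v = 653.4 Hz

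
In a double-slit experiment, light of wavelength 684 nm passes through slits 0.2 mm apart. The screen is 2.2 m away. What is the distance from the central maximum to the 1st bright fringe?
y = mλL/d = 7.524 mm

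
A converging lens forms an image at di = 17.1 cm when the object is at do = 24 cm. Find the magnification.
M = −di/do = -0.7125 (inverted image)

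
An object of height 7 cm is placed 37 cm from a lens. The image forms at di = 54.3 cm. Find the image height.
hi = (-di/do) × ho = -10.27 cm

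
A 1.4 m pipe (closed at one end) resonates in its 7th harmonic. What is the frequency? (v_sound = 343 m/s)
fₙ = nv/(4L) = 428.8 Hz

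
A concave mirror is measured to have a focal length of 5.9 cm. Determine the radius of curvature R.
R = 2|f| = 11.8 cm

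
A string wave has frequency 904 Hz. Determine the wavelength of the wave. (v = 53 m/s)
λ = v/f = 0.05863 m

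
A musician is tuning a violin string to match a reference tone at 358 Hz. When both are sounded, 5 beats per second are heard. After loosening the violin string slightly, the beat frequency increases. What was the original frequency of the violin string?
353 Hz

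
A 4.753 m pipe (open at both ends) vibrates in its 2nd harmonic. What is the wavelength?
λₙ = 2L/n = 4.753 m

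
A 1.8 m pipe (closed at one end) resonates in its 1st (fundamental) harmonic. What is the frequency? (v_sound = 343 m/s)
fₙ = nv/(4L) = 47.64 Hz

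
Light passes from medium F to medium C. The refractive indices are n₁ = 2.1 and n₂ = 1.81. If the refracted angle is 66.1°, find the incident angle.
sin θ₁ = (n₂/n₁)·sin θ₂ → θ₁ = 52°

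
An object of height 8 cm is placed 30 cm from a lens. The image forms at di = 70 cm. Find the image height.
hi = (-di/do) × ho = -18.67 cm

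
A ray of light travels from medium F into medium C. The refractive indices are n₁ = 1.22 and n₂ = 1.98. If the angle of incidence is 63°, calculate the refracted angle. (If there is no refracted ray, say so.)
sin θ₂ = (n₁/n₂)·sin θ₁ = 0.549 → θ₂ = 33.3°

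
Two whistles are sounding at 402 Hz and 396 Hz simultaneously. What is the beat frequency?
6 Hz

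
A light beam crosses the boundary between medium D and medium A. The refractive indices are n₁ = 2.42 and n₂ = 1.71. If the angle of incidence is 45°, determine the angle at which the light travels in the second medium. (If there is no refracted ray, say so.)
sin θ₂ = (n₁/n₂)·sin θ₁ = 1.001 > 1, so there is no refracted ray — the light undergoes total internal reflection.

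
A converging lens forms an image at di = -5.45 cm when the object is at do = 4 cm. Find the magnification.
M = −di/do = 1.363 (upright image)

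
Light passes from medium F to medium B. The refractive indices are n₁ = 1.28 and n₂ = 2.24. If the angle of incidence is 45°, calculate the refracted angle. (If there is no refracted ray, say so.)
sin θ₂ = (n₁/n₂)·sin θ₁ = 0.4041 → θ₂ = 23.83°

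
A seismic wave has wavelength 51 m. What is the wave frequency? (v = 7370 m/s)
f = v/λ = 144.5 Hz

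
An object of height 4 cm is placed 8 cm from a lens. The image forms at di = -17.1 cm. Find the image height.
hi = (-di/do) × ho = 8.55 cm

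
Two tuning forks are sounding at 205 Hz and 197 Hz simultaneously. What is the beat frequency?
8 Hz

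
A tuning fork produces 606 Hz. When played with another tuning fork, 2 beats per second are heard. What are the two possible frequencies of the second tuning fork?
f₂ = 606 ± 2 Hz → 608 Hz or 604 Hz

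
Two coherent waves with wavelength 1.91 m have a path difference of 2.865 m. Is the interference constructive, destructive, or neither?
destructive — path difference = 1.5λ, an odd multiple of λ/2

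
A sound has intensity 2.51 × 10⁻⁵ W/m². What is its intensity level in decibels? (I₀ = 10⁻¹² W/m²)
β = 10·log₁₀(I/I₀) = 74 dB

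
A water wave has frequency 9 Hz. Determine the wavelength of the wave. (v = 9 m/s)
λ = v/f = 1 m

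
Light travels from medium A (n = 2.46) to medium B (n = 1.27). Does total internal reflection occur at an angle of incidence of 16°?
θc = arcsin(n₂/n₁) = 31.08°; 16° < θc, so no — the ray refracts.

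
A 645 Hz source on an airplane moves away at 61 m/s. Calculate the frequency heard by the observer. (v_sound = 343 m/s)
f_obs = f·v/(v + v_s) = 547.6 Hz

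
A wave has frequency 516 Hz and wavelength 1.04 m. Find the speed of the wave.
v = fλ = 536.6 m/s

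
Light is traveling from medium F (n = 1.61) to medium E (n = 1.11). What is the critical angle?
θc = arcsin(n₂/n₁) = 43.59°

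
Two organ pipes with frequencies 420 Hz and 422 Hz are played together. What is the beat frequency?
2 Hz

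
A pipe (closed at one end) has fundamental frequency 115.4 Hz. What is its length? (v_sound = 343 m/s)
L = v/(4f₁) = 0.7431 m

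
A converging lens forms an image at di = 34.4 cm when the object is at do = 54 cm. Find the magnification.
M = −di/do = -0.637 (inverted image)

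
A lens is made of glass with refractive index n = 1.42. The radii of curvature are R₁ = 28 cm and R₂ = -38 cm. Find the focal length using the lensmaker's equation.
1/f = (n − 1)(1/R₁ − 1/R₂) → f = 38.38 cm (converging lens)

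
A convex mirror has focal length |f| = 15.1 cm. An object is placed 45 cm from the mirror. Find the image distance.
f = −15.1 cm (convex); 1/di = 1/f − 1/do → di = -11.31 cm (virtual image, behind mirror)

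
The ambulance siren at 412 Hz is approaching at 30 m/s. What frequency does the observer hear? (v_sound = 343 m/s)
f_obs = f·v/(v − v_s) = 451.5 Hz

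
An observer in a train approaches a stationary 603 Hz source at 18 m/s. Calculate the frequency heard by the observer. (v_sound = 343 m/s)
f_obs = f·(v + v_o)/v = 634.6 Hz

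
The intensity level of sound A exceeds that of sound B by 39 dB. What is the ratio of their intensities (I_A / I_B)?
I_A/I_B = 10^(Δβ/10) = 7943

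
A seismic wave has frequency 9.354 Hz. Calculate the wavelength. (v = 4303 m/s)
λ = v/f = 460 m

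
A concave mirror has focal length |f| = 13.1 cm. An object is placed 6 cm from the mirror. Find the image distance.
f = +13.1 cm (concave); 1/di = 1/f − 1/do → di = -11.07 cm (virtual image, behind mirror)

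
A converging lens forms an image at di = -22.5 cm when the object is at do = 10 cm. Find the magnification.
M = −di/do = 2.25 (upright image)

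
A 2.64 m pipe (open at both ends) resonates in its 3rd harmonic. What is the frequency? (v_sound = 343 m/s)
fₙ = nv/(2L) = 194.9 Hz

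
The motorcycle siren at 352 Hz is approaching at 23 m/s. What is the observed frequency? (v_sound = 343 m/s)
f_obs = f·v/(v − v_s) = 377.3 Hz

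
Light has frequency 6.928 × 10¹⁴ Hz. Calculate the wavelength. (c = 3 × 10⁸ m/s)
λ = c/f = 433 nm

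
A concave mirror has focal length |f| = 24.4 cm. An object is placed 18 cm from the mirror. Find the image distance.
f = +24.4 cm (concave); 1/di = 1/f − 1/do → di = -68.63 cm (virtual image, behind mirror)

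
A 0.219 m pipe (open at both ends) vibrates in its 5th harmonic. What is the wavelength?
λₙ = 2L/n = 0.0876 m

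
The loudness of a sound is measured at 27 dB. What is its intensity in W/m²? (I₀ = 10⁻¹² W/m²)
I = I₀·10^(β/10) = 5.01 × 10⁻¹⁰ W/m²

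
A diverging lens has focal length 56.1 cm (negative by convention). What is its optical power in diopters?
P = 1/f = -1.783 D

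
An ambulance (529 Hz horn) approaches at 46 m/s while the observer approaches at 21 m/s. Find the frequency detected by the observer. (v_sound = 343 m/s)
f_obs = f·(v + v_o)/(v − v_s) = 648.3 Hz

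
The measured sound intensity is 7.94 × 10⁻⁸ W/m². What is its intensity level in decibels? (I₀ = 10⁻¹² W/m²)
β = 10·log₁₀(I/I₀) = 49 dB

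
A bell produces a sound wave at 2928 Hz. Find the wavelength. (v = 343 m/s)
λ = v/f = 0.1171 m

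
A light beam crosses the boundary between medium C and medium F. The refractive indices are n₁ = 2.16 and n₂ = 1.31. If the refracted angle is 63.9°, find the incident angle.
sin θ₁ = (n₂/n₁)·sin θ₂ → θ₁ = 33°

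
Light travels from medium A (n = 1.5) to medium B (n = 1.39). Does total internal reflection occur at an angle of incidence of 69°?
θc = arcsin(n₂/n₁) = 67.92°; 69° > θc, so yes — total internal reflection.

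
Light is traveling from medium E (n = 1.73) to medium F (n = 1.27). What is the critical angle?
θc = arcsin(n₂/n₁) = 47.23°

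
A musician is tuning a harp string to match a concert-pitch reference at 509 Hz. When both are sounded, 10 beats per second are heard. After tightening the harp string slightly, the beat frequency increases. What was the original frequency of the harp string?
519 Hz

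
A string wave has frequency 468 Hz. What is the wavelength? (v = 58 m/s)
λ = v/f = 0.1239 m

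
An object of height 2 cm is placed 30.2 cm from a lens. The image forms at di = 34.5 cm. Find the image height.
hi = (-di/do) × ho = -2.285 cm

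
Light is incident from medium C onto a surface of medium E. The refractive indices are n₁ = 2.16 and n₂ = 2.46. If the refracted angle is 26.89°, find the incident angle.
sin θ₁ = (n₂/n₁)·sin θ₂ → θ₁ = 31°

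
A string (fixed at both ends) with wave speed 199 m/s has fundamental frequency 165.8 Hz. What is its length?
L = v/(2f₁) = 0.6001 m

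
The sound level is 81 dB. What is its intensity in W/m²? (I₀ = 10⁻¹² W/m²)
I = I₀·10^(β/10) = 1.26 × 10⁻⁴ W/m²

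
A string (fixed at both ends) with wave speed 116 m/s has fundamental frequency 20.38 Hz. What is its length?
L = v/(2f₁) = 2.846 m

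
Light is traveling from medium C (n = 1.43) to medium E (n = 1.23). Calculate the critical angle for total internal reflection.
θc = arcsin(n₂/n₁) = 59.33°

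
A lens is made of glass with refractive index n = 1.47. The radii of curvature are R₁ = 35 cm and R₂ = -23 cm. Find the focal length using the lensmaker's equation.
1/f = (n − 1)(1/R₁ − 1/R₂) → f = 29.53 cm (converging lens)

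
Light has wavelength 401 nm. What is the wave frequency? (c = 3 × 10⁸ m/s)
f = c/λ = 7.481 × 10¹⁴ Hz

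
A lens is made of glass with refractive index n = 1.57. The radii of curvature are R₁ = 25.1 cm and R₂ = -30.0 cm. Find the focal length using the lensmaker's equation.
1/f = (n − 1)(1/R₁ − 1/R₂) → f = 23.98 cm (converging lens)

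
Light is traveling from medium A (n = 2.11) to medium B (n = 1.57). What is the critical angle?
θc = arcsin(n₂/n₁) = 48.08°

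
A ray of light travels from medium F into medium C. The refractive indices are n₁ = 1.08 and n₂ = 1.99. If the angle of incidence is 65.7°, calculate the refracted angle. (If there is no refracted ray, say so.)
sin θ₂ = (n₁/n₂)·sin θ₁ = 0.4946 → θ₂ = 29.65°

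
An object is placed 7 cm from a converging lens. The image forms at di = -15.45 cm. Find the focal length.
1/f = 1/do + 1/di → f = 12.8 cm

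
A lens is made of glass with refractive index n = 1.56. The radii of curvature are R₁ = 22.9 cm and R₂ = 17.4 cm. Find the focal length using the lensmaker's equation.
1/f = (n − 1)(1/R₁ − 1/R₂) → f = -129.4 cm (diverging lens)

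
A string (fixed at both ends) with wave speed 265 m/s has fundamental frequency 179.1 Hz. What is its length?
L = v/(2f₁) = 0.7398 m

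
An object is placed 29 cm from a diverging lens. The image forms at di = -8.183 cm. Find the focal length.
1/f = 1/do + 1/di → f = -11.4 cm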